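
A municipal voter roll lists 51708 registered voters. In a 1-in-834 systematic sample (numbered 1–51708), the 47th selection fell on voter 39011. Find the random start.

647

k = 834
r = 39011 − (47−1)×834 = 39011 − 38364 = 647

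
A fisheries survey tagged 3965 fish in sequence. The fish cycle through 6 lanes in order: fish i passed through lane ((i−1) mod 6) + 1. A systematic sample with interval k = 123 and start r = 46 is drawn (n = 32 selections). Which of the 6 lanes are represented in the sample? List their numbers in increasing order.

Consecutive selections differ by k = 123, so their lane numbers differ by 123 mod 6 = 3.
gcd(123, 6) = 3, so the sample visits 6/3 = 2 distinct residues mod 6.
Start 46 is lane 4; the lanes hit are 1, 4.

1, 4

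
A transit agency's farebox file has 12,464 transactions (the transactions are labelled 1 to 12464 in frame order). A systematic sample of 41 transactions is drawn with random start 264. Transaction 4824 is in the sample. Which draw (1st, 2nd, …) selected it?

16

k = 12464/41 = 304
position = (4824 − 264)/304 + 1 = 4560/304 + 1 = 15 + 1 = 16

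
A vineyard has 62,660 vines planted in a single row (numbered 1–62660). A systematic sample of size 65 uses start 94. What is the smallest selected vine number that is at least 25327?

26122

k = 62660/65 = 964
Steps past start: ⌈(25327 − 94)/964⌉ = ⌈25233/964⌉ = 27
Selected vine: 94 + 27×964 = 26122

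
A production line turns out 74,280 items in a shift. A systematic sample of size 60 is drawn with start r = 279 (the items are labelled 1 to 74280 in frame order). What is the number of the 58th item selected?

k = 74280/60 = 1238
58th selection = r + (58−1)·k = 279 + 57×1238 = 279 + 70566 = 70845

70845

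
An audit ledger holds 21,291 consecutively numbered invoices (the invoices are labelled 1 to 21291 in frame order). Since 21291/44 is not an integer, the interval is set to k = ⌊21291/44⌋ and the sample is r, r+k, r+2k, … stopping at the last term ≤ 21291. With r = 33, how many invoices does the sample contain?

k = ⌊21291/44⌋ = 483
Achieved size = ⌊(21291 − 33)/483⌋ + 1 = ⌊21258/483⌋ + 1 = 44 + 1 = 45
(last selection: 33 + 44×483 = 21285 ≤ 21291; next would be 21768 > 21291)

45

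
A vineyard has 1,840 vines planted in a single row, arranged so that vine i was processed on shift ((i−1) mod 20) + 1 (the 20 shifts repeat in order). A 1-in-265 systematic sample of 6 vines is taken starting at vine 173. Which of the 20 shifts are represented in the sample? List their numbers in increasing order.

3, 8, 13, 18

Consecutive selections differ by k = 265, so their shift numbers differ by 265 mod 20 = 5.
gcd(265, 20) = 5, so the sample visits 20/5 = 4 distinct residues mod 20.
Start 173 is shift 13; the shifts hit are 3, 8, 13, 18.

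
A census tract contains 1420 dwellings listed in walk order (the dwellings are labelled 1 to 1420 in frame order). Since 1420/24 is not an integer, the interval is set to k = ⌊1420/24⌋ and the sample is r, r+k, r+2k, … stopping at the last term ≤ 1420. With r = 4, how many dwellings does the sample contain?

25

k = ⌊1420/24⌋ = 59
Achieved size = ⌊(1420 − 4)/59⌋ + 1 = ⌊1416/59⌋ + 1 = 24 + 1 = 25
(last selection: 4 + 24×59 = 1420 ≤ 1420; next would be 1479 > 1420)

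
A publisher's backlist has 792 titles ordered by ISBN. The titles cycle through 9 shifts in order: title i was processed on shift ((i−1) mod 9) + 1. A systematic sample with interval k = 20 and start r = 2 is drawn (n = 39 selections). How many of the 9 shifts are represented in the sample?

9

Consecutive selections differ by k = 20, so their shift numbers differ by 20 mod 9 = 2.
gcd(20, 9) = 1, so the sample visits 9/1 = 9 distinct residues mod 9.
Start 2 is shift 2; the shifts hit are 1, 2, 3, 4, 5, 6, 7, 8, 9.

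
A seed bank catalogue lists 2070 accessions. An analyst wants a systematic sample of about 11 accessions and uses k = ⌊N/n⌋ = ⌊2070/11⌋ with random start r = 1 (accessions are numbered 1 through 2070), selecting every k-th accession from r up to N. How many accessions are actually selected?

k = ⌊2070/11⌋ = 188
Achieved size = ⌊(2070 − 1)/188⌋ + 1 = ⌊2069/188⌋ + 1 = 11 + 1 = 12
(last selection: 1 + 11×188 = 2069 ≤ 2070; next would be 2257 > 2070)

12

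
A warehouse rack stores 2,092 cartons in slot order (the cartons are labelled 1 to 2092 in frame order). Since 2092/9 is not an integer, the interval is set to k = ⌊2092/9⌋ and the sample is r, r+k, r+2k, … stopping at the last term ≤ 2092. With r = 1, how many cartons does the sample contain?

k = ⌊2092/9⌋ = 232
Achieved size = ⌊(2092 − 1)/232⌋ + 1 = ⌊2091/232⌋ + 1 = 9 + 1 = 10
(last selection: 1 + 9×232 = 2089 ≤ 2092; next would be 2321 > 2092)

10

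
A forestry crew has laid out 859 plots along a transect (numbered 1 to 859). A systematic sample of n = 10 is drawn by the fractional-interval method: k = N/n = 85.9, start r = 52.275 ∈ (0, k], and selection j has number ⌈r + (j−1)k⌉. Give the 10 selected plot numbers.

53, 139, 225, 310, 396, 482, 568, 654, 740, 826

j=1: r + 0k = 52.275 → ⌈·⌉ = 53
j=2: r + 1k = 138.175 → ⌈·⌉ = 139
j=3: r + 2k = 224.075 → ⌈·⌉ = 225
j=4: r + 3k = 309.975 → ⌈·⌉ = 310
j=5: r + 4k = 395.875 → ⌈·⌉ = 396
j=6: r + 5k = 481.775 → ⌈·⌉ = 482
j=7: r + 6k = 567.675 → ⌈·⌉ = 568
j=8: r + 7k = 653.575 → ⌈·⌉ = 654
j=9: r + 8k = 739.475 → ⌈·⌉ = 740
j=10: r + 9k = 825.375 → ⌈·⌉ = 826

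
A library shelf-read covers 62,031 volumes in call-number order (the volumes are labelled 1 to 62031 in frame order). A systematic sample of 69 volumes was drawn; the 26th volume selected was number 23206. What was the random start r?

k = 62031/69 = 899
r = 23206 − (26−1)×899 = 23206 − 22475 = 731

731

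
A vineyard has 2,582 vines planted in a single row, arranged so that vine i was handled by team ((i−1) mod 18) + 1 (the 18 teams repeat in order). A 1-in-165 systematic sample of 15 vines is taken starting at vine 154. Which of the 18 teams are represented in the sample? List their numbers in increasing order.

Consecutive selections differ by k = 165, so their team numbers differ by 165 mod 18 = 3.
gcd(165, 18) = 3, so the sample visits 18/3 = 6 distinct residues mod 18.
Start 154 is team 10; the teams hit are 1, 4, 7, 10, 13, 16.

1, 4, 7, 10, 13, 16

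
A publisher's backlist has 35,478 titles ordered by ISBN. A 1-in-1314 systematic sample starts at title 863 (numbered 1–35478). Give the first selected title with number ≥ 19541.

20573

k = 1314
Steps past start: ⌈(19541 − 863)/1314⌉ = ⌈18678/1314⌉ = 15
Selected title: 863 + 15×1314 = 20573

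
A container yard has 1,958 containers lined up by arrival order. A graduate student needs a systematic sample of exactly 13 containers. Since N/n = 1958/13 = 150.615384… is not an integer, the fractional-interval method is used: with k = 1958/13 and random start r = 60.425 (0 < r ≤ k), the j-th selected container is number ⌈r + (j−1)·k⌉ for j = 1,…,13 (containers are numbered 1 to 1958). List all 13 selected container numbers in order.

j=1: r + 0k = 60.425 → ⌈·⌉ = 61
j=2: r + 1k = 211.040384… → ⌈·⌉ = 212
j=3: r + 2k = 361.655769… → ⌈·⌉ = 362
j=4: r + 3k = 512.271153… → ⌈·⌉ = 513
j=5: r + 4k = 662.886538… → ⌈·⌉ = 663
j=6: r + 5k = 813.501923… → ⌈·⌉ = 814
j=7: r + 6k = 964.117307… → ⌈·⌉ = 965
j=8: r + 7k = 1114.732692… → ⌈·⌉ = 1115
j=9: r + 8k = 1265.348076… → ⌈·⌉ = 1266
j=10: r + 9k = 1415.963461… → ⌈·⌉ = 1416
j=11: r + 10k = 1566.578846… → ⌈·⌉ = 1567
j=12: r + 11k = 1717.194230… → ⌈·⌉ = 1718
j=13: r + 12k = 1867.809615… → ⌈·⌉ = 1868

61, 212, 362, 513, 663, 814, 965, 1115, 1266, 1416, 1567, 1718, 1868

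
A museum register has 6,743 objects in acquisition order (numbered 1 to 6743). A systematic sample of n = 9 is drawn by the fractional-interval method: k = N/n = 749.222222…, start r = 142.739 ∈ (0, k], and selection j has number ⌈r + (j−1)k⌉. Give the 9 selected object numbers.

143, 892, 1642, 2391, 3140, 3889, 4639, 5388, 6137

j=1: r + 0k = 142.739 → ⌈·⌉ = 143
j=2: r + 1k = 891.961222… → ⌈·⌉ = 892
j=3: r + 2k = 1641.183444… → ⌈·⌉ = 1642
j=4: r + 3k = 2390.405666… → ⌈·⌉ = 2391
j=5: r + 4k = 3139.627888… → ⌈·⌉ = 3140
j=6: r + 5k = 3888.850111… → ⌈·⌉ = 3889
j=7: r + 6k = 4638.072333… → ⌈·⌉ = 4639
j=8: r + 7k = 5387.294555… → ⌈·⌉ = 5388
j=9: r + 8k = 6136.516777… → ⌈·⌉ = 6137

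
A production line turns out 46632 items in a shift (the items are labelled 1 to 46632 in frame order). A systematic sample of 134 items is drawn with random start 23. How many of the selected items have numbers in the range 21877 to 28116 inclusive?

k = 46632/134 = 348
First selection ≥ 21877: 23 + ⌈(21877−23)/348⌉·348 = 23 + 63×348 = 21947
Last selection ≤ 28116: 23 + ⌊(28116−23)/348⌋·348 = 23 + 80×348 = 27863
Count = 80 − 63 + 1 = 18

18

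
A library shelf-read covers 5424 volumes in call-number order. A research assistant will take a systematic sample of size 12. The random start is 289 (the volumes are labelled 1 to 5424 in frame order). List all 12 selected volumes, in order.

289, 741, 1193, 1645, 2097, 2549, 3001, 3453, 3905, 4357, 4809, 5261

k = N/n = 5424/12 = 452
volume 1: 289
volume 2: 289 + 452 = 741
volume 3: 741 + 452 = 1193
volume 4: 1193 + 452 = 1645
volume 5: 1645 + 452 = 2097
volume 6: 2097 + 452 = 2549
volume 7: 2549 + 452 = 3001
volume 8: 3001 + 452 = 3453
volume 9: 3453 + 452 = 3905
volume 10: 3905 + 452 = 4357
volume 11: 4357 + 452 = 4809
volume 12: 4809 + 452 = 5261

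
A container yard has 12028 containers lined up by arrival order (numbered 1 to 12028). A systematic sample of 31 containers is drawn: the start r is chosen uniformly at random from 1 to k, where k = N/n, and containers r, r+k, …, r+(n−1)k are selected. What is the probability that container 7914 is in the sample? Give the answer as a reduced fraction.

1/388

k = 12028/31 = 388.
Container 7914 is selected iff r ≡ 7914 (mod 388); exactly one such r in {1,…,388}.
Inclusion probability = 1/388.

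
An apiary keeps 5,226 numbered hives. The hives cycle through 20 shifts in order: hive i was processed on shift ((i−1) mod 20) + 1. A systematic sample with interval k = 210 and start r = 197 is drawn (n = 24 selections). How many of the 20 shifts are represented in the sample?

2

Consecutive selections differ by k = 210, so their shift numbers differ by 210 mod 20 = 10.
gcd(210, 20) = 10, so the sample visits 20/10 = 2 distinct residues mod 20.
Start 197 is shift 17; the shifts hit are 7, 17.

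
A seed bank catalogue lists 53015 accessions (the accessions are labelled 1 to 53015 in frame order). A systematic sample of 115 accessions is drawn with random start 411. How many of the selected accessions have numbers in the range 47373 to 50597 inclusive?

k = 53015/115 = 461
First selection ≥ 47373: 411 + ⌈(47373−411)/461⌉·461 = 411 + 102×461 = 47433
Last selection ≤ 50597: 411 + ⌊(50597−411)/461⌋·461 = 411 + 108×461 = 50199
Count = 108 − 102 + 1 = 7

7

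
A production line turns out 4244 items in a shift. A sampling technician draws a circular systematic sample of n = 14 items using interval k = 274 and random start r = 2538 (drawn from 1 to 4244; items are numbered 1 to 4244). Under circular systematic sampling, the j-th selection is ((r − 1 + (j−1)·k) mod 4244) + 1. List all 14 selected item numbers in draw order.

2538, 2812, 3086, 3360, 3634, 3908, 4182, 212, 486, 760, 1034, 1308, 1582, 1856

Selection 1: 2538
Selection 2: 2538 + 274 = 2812
Selection 3: 2812 + 274 = 3086
Selection 4: 3086 + 274 = 3360
Selection 5: 3360 + 274 = 3634
Selection 6: 3634 + 274 = 3908
Selection 7: 3908 + 274 = 4182
Selection 8: 4182 + 274 = 4456 → 4456 − 4244 = 212
Selection 9: 212 + 274 = 486
Selection 10: 486 + 274 = 760
Selection 11: 760 + 274 = 1034
Selection 12: 1034 + 274 = 1308
Selection 13: 1308 + 274 = 1582
Selection 14: 1582 + 274 = 1856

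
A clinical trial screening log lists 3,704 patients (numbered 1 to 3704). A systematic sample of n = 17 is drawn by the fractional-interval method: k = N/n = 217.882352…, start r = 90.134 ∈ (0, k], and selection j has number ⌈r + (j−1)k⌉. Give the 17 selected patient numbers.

91, 309, 526, 744, 962, 1180, 1398, 1616, 1834, 2052, 2269, 2487, 2705, 2923, 3141, 3359, 3577

j=1: r + 0k = 90.134 → ⌈·⌉ = 91
j=2: r + 1k = 308.016352… → ⌈·⌉ = 309
j=3: r + 2k = 525.898705… → ⌈·⌉ = 526
j=4: r + 3k = 743.781058… → ⌈·⌉ = 744
j=5: r + 4k = 961.663411… → ⌈·⌉ = 962
j=6: r + 5k = 1179.545764… → ⌈·⌉ = 1180
j=7: r + 6k = 1397.428117… → ⌈·⌉ = 1398
j=8: r + 7k = 1615.310470… → ⌈·⌉ = 1616
j=9: r + 8k = 1833.192823… → ⌈·⌉ = 1834
j=10: r + 9k = 2051.075176… → ⌈·⌉ = 2052
j=11: r + 10k = 2268.957529… → ⌈·⌉ = 2269
j=12: r + 11k = 2486.839882… → ⌈·⌉ = 2487
j=13: r + 12k = 2704.722235… → ⌈·⌉ = 2705
j=14: r + 13k = 2922.604588… → ⌈·⌉ = 2923
j=15: r + 14k = 3140.486941… → ⌈·⌉ = 3141
j=16: r + 15k = 3358.369294… → ⌈·⌉ = 3359
j=17: r + 16k = 3576.251647… → ⌈·⌉ = 3577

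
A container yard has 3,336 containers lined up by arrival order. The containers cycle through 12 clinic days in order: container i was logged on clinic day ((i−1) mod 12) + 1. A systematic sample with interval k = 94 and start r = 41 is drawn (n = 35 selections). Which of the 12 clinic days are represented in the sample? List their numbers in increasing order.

1, 3, 5, 7, 9, 11

Consecutive selections differ by k = 94, so their clinic day numbers differ by 94 mod 12 = 10.
gcd(94, 12) = 2, so the sample visits 12/2 = 6 distinct residues mod 12.
Start 41 is clinic day 5; the clinic days hit are 1, 3, 5, 7, 9, 11.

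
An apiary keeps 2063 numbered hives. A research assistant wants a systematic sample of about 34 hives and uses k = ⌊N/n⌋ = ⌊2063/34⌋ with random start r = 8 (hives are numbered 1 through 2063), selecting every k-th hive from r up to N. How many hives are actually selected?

35

k = ⌊2063/34⌋ = 60
Achieved size = ⌊(2063 − 8)/60⌋ + 1 = ⌊2055/60⌋ + 1 = 34 + 1 = 35
(last selection: 8 + 34×60 = 2048 ≤ 2063; next would be 2108 > 2063)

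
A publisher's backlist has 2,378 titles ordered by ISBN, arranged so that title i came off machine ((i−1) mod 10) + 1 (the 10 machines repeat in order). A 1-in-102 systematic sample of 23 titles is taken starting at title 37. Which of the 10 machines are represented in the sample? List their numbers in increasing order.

1, 3, 5, 7, 9

Consecutive selections differ by k = 102, so their machine numbers differ by 102 mod 10 = 2.
gcd(102, 10) = 2, so the sample visits 10/2 = 5 distinct residues mod 10.
Start 37 is machine 7; the machines hit are 1, 3, 5, 7, 9.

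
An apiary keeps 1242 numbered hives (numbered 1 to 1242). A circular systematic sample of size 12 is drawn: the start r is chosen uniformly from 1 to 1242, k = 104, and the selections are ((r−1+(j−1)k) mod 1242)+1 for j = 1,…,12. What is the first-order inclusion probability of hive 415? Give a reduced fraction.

2/207

For each position j, as r ranges over 1…1242 the j-th selection hits every hive exactly once, so hive 415 is selected for exactly 12 of the 1242 starts.
Inclusion probability = 12/1242 = 2/207.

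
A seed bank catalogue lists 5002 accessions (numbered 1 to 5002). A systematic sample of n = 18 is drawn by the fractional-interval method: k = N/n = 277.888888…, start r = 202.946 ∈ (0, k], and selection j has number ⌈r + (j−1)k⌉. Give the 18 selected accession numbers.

j=1: r + 0k = 202.946 → ⌈·⌉ = 203
j=2: r + 1k = 480.834888… → ⌈·⌉ = 481
j=3: r + 2k = 758.723777… → ⌈·⌉ = 759
j=4: r + 3k = 1036.612666… → ⌈·⌉ = 1037
j=5: r + 4k = 1314.501555… → ⌈·⌉ = 1315
j=6: r + 5k = 1592.390444… → ⌈·⌉ = 1593
j=7: r + 6k = 1870.279333… → ⌈·⌉ = 1871
j=8: r + 7k = 2148.168222… → ⌈·⌉ = 2149
j=9: r + 8k = 2426.057111… → ⌈·⌉ = 2427
j=10: r + 9k = 2703.946 → ⌈·⌉ = 2704
j=11: r + 10k = 2981.834888… → ⌈·⌉ = 2982
j=12: r + 11k = 3259.723777… → ⌈·⌉ = 3260
j=13: r + 12k = 3537.612666… → ⌈·⌉ = 3538
j=14: r + 13k = 3815.501555… → ⌈·⌉ = 3816
j=15: r + 14k = 4093.390444… → ⌈·⌉ = 4094
j=16: r + 15k = 4371.279333… → ⌈·⌉ = 4372
j=17: r + 16k = 4649.168222… → ⌈·⌉ = 4650
j=18: r + 17k = 4927.057111… → ⌈·⌉ = 4928

203, 481, 759, 1037, 1315, 1593, 1871, 2149, 2427, 2704, 2982, 3260, 3538, 3816, 4094, 4372, 4650, 4928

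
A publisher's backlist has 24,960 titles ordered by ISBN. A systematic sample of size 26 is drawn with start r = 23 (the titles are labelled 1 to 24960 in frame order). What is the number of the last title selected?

k = 24960/26 = 960
26th selection = r + (26−1)·k = 23 + 25×960 = 23 + 24000 = 24023

24023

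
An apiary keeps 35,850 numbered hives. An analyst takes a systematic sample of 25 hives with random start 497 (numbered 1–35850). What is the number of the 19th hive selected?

k = 35850/25 = 1434
19th selection = r + (19−1)·k = 497 + 18×1434 = 497 + 25812 = 26309

26309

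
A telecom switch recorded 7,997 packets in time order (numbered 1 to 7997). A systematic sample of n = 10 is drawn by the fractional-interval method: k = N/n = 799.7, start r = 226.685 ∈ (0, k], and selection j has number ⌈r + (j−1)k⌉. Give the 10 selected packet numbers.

227, 1027, 1827, 2626, 3426, 4226, 5025, 5825, 6625, 7424

j=1: r + 0k = 226.685 → ⌈·⌉ = 227
j=2: r + 1k = 1026.385 → ⌈·⌉ = 1027
j=3: r + 2k = 1826.085 → ⌈·⌉ = 1827
j=4: r + 3k = 2625.785 → ⌈·⌉ = 2626
j=5: r + 4k = 3425.485 → ⌈·⌉ = 3426
j=6: r + 5k = 4225.185 → ⌈·⌉ = 4226
j=7: r + 6k = 5024.885 → ⌈·⌉ = 5025
j=8: r + 7k = 5824.585 → ⌈·⌉ = 5825
j=9: r + 8k = 6624.285 → ⌈·⌉ = 6625
j=10: r + 9k = 7423.985 → ⌈·⌉ = 7424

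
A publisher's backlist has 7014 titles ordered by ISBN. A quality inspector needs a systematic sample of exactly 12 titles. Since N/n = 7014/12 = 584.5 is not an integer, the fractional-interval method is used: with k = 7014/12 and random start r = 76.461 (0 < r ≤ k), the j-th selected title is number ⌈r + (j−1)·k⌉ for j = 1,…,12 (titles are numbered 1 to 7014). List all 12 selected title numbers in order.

j=1: r + 0k = 76.461 → ⌈·⌉ = 77
j=2: r + 1k = 660.961 → ⌈·⌉ = 661
j=3: r + 2k = 1245.461 → ⌈·⌉ = 1246
j=4: r + 3k = 1829.961 → ⌈·⌉ = 1830
j=5: r + 4k = 2414.461 → ⌈·⌉ = 2415
j=6: r + 5k = 2998.961 → ⌈·⌉ = 2999
j=7: r + 6k = 3583.461 → ⌈·⌉ = 3584
j=8: r + 7k = 4167.961 → ⌈·⌉ = 4168
j=9: r + 8k = 4752.461 → ⌈·⌉ = 4753
j=10: r + 9k = 5336.961 → ⌈·⌉ = 5337
j=11: r + 10k = 5921.461 → ⌈·⌉ = 5922
j=12: r + 11k = 6505.961 → ⌈·⌉ = 6506

77, 661, 1246, 1830, 2415, 2999, 3584, 4168, 4753, 5337, 5922, 6506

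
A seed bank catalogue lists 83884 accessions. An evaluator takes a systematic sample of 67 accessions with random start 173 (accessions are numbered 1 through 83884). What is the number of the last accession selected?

82805

k = 83884/67 = 1252
67th selection = r + (67−1)·k = 173 + 66×1252 = 173 + 82632 = 82805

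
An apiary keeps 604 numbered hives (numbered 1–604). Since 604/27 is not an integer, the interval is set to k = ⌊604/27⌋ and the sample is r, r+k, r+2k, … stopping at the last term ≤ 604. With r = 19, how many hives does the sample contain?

k = ⌊604/27⌋ = 22
Achieved size = ⌊(604 − 19)/22⌋ + 1 = ⌊585/22⌋ + 1 = 26 + 1 = 27
(last selection: 19 + 26×22 = 591 ≤ 604; next would be 613 > 604)

27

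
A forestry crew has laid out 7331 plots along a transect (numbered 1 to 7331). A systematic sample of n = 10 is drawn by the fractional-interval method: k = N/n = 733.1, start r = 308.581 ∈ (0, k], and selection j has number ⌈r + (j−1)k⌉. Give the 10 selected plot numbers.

j=1: r + 0k = 308.581 → ⌈·⌉ = 309
j=2: r + 1k = 1041.681 → ⌈·⌉ = 1042
j=3: r + 2k = 1774.781 → ⌈·⌉ = 1775
j=4: r + 3k = 2507.881 → ⌈·⌉ = 2508
j=5: r + 4k = 3240.981 → ⌈·⌉ = 3241
j=6: r + 5k = 3974.081 → ⌈·⌉ = 3975
j=7: r + 6k = 4707.181 → ⌈·⌉ = 4708
j=8: r + 7k = 5440.281 → ⌈·⌉ = 5441
j=9: r + 8k = 6173.381 → ⌈·⌉ = 6174
j=10: r + 9k = 6906.481 → ⌈·⌉ = 6907

309, 1042, 1775, 2508, 3241, 3975, 4708, 5441, 6174, 6907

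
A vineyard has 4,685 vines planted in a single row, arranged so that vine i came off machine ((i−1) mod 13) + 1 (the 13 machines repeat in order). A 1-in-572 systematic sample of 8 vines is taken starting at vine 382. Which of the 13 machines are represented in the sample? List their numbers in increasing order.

Consecutive selections differ by k = 572, so their machine numbers differ by 572 mod 13 = 0.
gcd(572, 13) = 13, so the sample visits 13/13 = 1 distinct residues mod 13.
Start 382 is machine 5; the machines hit are 5.

5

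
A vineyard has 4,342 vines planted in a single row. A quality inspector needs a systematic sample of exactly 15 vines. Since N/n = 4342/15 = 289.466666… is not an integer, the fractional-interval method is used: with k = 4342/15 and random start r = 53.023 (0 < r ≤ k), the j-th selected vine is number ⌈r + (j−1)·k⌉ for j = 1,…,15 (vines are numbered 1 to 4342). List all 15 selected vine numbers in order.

54, 343, 632, 922, 1211, 1501, 1790, 2080, 2369, 2659, 2948, 3238, 3527, 3817, 4106

j=1: r + 0k = 53.023 → ⌈·⌉ = 54
j=2: r + 1k = 342.489666… → ⌈·⌉ = 343
j=3: r + 2k = 631.956333… → ⌈·⌉ = 632
j=4: r + 3k = 921.423 → ⌈·⌉ = 922
j=5: r + 4k = 1210.889666… → ⌈·⌉ = 1211
j=6: r + 5k = 1500.356333… → ⌈·⌉ = 1501
j=7: r + 6k = 1789.823 → ⌈·⌉ = 1790
j=8: r + 7k = 2079.289666… → ⌈·⌉ = 2080
j=9: r + 8k = 2368.756333… → ⌈·⌉ = 2369
j=10: r + 9k = 2658.223 → ⌈·⌉ = 2659
j=11: r + 10k = 2947.689666… → ⌈·⌉ = 2948
j=12: r + 11k = 3237.156333… → ⌈·⌉ = 3238
j=13: r + 12k = 3526.623 → ⌈·⌉ = 3527
j=14: r + 13k = 3816.089666… → ⌈·⌉ = 3817
j=15: r + 14k = 4105.556333… → ⌈·⌉ = 4106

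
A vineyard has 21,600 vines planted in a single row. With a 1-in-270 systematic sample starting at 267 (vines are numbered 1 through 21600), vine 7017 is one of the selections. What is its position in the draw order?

k = 270
position = (7017 − 267)/270 + 1 = 6750/270 + 1 = 25 + 1 = 26

26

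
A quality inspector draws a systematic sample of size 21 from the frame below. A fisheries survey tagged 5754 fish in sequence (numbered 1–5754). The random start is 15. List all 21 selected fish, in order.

k = N/n = 5754/21 = 274
fish 1: 15
fish 2: 15 + 274 = 289
fish 3: 289 + 274 = 563
fish 4: 563 + 274 = 837
fish 5: 837 + 274 = 1111
fish 6: 1111 + 274 = 1385
fish 7: 1385 + 274 = 1659
fish 8: 1659 + 274 = 1933
fish 9: 1933 + 274 = 2207
fish 10: 2207 + 274 = 2481
fish 11: 2481 + 274 = 2755
fish 12: 2755 + 274 = 3029
fish 13: 3029 + 274 = 3303
fish 14: 3303 + 274 = 3577
fish 15: 3577 + 274 = 3851
fish 16: 3851 + 274 = 4125
fish 17: 4125 + 274 = 4399
fish 18: 4399 + 274 = 4673
fish 19: 4673 + 274 = 4947
fish 20: 4947 + 274 = 5221
fish 21: 5221 + 274 = 5495

15, 289, 563, 837, 1111, 1385, 1659, 1933, 2207, 2481, 2755, 3029, 3303, 3577, 3851, 4125, 4399, 4673, 4947, 5221, 5495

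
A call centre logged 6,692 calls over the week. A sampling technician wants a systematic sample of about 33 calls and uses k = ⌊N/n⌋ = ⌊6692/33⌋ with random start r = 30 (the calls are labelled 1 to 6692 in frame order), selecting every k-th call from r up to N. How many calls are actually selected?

33

k = ⌊6692/33⌋ = 202
Achieved size = ⌊(6692 − 30)/202⌋ + 1 = ⌊6662/202⌋ + 1 = 32 + 1 = 33
(last selection: 30 + 32×202 = 6494 ≤ 6692; next would be 6696 > 6692)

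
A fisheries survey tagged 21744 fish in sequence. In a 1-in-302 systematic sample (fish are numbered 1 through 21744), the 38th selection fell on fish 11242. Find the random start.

k = 302
r = 11242 − (38−1)×302 = 11242 − 11174 = 68

68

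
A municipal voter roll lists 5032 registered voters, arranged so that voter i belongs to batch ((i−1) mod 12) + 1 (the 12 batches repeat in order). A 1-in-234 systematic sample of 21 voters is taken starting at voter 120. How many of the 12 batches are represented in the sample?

Consecutive selections differ by k = 234, so their batch numbers differ by 234 mod 12 = 6.
gcd(234, 12) = 6, so the sample visits 12/6 = 2 distinct residues mod 12.
Start 120 is batch 12; the batches hit are 6, 12.

2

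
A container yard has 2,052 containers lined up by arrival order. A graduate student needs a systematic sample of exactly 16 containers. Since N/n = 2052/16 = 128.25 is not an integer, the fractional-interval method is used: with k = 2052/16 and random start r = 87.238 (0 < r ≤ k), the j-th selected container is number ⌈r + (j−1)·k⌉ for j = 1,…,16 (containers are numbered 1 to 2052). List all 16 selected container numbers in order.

j=1: r + 0k = 87.238 → ⌈·⌉ = 88
j=2: r + 1k = 215.488 → ⌈·⌉ = 216
j=3: r + 2k = 343.738 → ⌈·⌉ = 344
j=4: r + 3k = 471.988 → ⌈·⌉ = 472
j=5: r + 4k = 600.238 → ⌈·⌉ = 601
j=6: r + 5k = 728.488 → ⌈·⌉ = 729
j=7: r + 6k = 856.738 → ⌈·⌉ = 857
j=8: r + 7k = 984.988 → ⌈·⌉ = 985
j=9: r + 8k = 1113.238 → ⌈·⌉ = 1114
j=10: r + 9k = 1241.488 → ⌈·⌉ = 1242
j=11: r + 10k = 1369.738 → ⌈·⌉ = 1370
j=12: r + 11k = 1497.988 → ⌈·⌉ = 1498
j=13: r + 12k = 1626.238 → ⌈·⌉ = 1627
j=14: r + 13k = 1754.488 → ⌈·⌉ = 1755
j=15: r + 14k = 1882.738 → ⌈·⌉ = 1883
j=16: r + 15k = 2010.988 → ⌈·⌉ = 2011

88, 216, 344, 472, 601, 729, 857, 985, 1114, 1242, 1370, 1498, 1627, 1755, 1883, 2011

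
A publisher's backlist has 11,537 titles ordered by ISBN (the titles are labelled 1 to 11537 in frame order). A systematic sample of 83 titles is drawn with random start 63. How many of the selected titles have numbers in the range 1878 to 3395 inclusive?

k = 11537/83 = 139
First selection ≥ 1878: 63 + ⌈(1878−63)/139⌉·139 = 63 + 14×139 = 2009
Last selection ≤ 3395: 63 + ⌊(3395−63)/139⌋·139 = 63 + 23×139 = 3260
Count = 23 − 14 + 1 = 10

10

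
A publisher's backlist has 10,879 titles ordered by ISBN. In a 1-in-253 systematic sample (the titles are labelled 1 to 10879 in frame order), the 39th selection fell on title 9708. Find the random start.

k = 253
r = 9708 − (39−1)×253 = 9708 − 9614 = 94

94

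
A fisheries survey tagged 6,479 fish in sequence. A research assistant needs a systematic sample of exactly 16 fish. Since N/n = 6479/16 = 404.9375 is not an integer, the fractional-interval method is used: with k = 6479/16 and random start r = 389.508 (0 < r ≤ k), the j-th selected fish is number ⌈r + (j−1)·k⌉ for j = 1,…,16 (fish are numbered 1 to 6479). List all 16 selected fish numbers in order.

j=1: r + 0k = 389.508 → ⌈·⌉ = 390
j=2: r + 1k = 794.4455 → ⌈·⌉ = 795
j=3: r + 2k = 1199.383 → ⌈·⌉ = 1200
j=4: r + 3k = 1604.3205 → ⌈·⌉ = 1605
j=5: r + 4k = 2009.258 → ⌈·⌉ = 2010
j=6: r + 5k = 2414.1955 → ⌈·⌉ = 2415
j=7: r + 6k = 2819.133 → ⌈·⌉ = 2820
j=8: r + 7k = 3224.0705 → ⌈·⌉ = 3225
j=9: r + 8k = 3629.008 → ⌈·⌉ = 3630
j=10: r + 9k = 4033.9455 → ⌈·⌉ = 4034
j=11: r + 10k = 4438.883 → ⌈·⌉ = 4439
j=12: r + 11k = 4843.8205 → ⌈·⌉ = 4844
j=13: r + 12k = 5248.758 → ⌈·⌉ = 5249
j=14: r + 13k = 5653.6955 → ⌈·⌉ = 5654
j=15: r + 14k = 6058.633 → ⌈·⌉ = 6059
j=16: r + 15k = 6463.5705 → ⌈·⌉ = 6464

390, 795, 1200, 1605, 2010, 2415, 2820, 3225, 3630, 4034, 4439, 4844, 5249, 5654, 6059, 6464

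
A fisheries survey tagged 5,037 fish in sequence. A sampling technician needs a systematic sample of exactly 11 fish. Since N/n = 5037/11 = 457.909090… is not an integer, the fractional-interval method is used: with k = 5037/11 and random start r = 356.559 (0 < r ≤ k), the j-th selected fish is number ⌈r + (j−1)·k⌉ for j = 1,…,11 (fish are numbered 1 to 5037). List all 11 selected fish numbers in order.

357, 815, 1273, 1731, 2189, 2647, 3105, 3562, 4020, 4478, 4936

j=1: r + 0k = 356.559 → ⌈·⌉ = 357
j=2: r + 1k = 814.468090… → ⌈·⌉ = 815
j=3: r + 2k = 1272.377181… → ⌈·⌉ = 1273
j=4: r + 3k = 1730.286272… → ⌈·⌉ = 1731
j=5: r + 4k = 2188.195363… → ⌈·⌉ = 2189
j=6: r + 5k = 2646.104454… → ⌈·⌉ = 2647
j=7: r + 6k = 3104.013545… → ⌈·⌉ = 3105
j=8: r + 7k = 3561.922636… → ⌈·⌉ = 3562
j=9: r + 8k = 4019.831727… → ⌈·⌉ = 4020
j=10: r + 9k = 4477.740818… → ⌈·⌉ = 4478
j=11: r + 10k = 4935.649909… → ⌈·⌉ = 4936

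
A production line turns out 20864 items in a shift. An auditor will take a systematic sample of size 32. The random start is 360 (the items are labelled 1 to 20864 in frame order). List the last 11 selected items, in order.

k = N/n = 20864/32 = 652
22nd selection = 360 + 21×652 = 14052
23rd: 14052 + 652 = 14704
24th: 14704 + 652 = 15356
25th: 15356 + 652 = 16008
26th: 16008 + 652 = 16660
27th: 16660 + 652 = 17312
28th: 17312 + 652 = 17964
29th: 17964 + 652 = 18616
30th: 18616 + 652 = 19268
31st: 19268 + 652 = 19920
32nd: 19920 + 652 = 20572

14052, 14704, 15356, 16008, 16660, 17312, 17964, 18616, 19268, 19920, 20572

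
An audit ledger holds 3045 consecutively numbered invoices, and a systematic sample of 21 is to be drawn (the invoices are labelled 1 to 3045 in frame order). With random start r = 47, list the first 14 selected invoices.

47, 192, 337, 482, 627, 772, 917, 1062, 1207, 1352, 1497, 1642, 1787, 1932

k = N/n = 3045/21 = 145
invoice 1: 47
invoice 2: 47 + 145 = 192
invoice 3: 192 + 145 = 337
invoice 4: 337 + 145 = 482
invoice 5: 482 + 145 = 627
invoice 6: 627 + 145 = 772
invoice 7: 772 + 145 = 917
invoice 8: 917 + 145 = 1062
invoice 9: 1062 + 145 = 1207
invoice 10: 1207 + 145 = 1352
invoice 11: 1352 + 145 = 1497
invoice 12: 1497 + 145 = 1642
invoice 13: 1642 + 145 = 1787
invoice 14: 1787 + 145 = 1932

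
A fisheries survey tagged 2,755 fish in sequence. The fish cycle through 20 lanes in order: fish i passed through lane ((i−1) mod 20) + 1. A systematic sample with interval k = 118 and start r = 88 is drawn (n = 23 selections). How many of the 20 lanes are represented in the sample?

Consecutive selections differ by k = 118, so their lane numbers differ by 118 mod 20 = 18.
gcd(118, 20) = 2, so the sample visits 20/2 = 10 distinct residues mod 20.
Start 88 is lane 8; the lanes hit are 2, 4, 6, 8, 10, 12, 14, 16, 18, 20.

10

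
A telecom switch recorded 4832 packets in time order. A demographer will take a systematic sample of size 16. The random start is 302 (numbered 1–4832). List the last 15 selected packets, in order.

k = N/n = 4832/16 = 302
2nd selection = 302 + 1×302 = 604
3rd: 604 + 302 = 906
4th: 906 + 302 = 1208
5th: 1208 + 302 = 1510
6th: 1510 + 302 = 1812
7th: 1812 + 302 = 2114
8th: 2114 + 302 = 2416
9th: 2416 + 302 = 2718
10th: 2718 + 302 = 3020
11th: 3020 + 302 = 3322
12th: 3322 + 302 = 3624
13th: 3624 + 302 = 3926
14th: 3926 + 302 = 4228
15th: 4228 + 302 = 4530
16th: 4530 + 302 = 4832

604, 906, 1208, 1510, 1812, 2114, 2416, 2718, 3020, 3322, 3624, 3926, 4228, 4530, 4832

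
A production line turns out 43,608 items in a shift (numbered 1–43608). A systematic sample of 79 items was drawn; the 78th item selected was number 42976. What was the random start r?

k = 43608/79 = 552
r = 42976 − (78−1)×552 = 42976 − 42504 = 472

472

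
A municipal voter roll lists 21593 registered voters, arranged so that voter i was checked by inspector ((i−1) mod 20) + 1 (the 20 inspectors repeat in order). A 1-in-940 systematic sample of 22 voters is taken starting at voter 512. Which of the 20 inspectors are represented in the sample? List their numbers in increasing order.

Consecutive selections differ by k = 940, so their inspector numbers differ by 940 mod 20 = 0.
gcd(940, 20) = 20, so the sample visits 20/20 = 1 distinct residues mod 20.
Start 512 is inspector 12; the inspectors hit are 12.

12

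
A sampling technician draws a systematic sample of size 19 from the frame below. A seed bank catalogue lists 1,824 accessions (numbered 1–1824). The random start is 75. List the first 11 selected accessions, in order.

75, 171, 267, 363, 459, 555, 651, 747, 843, 939, 1035

k = N/n = 1824/19 = 96
accession 1: 75
accession 2: 75 + 96 = 171
accession 3: 171 + 96 = 267
accession 4: 267 + 96 = 363
accession 5: 363 + 96 = 459
accession 6: 459 + 96 = 555
accession 7: 555 + 96 = 651
accession 8: 651 + 96 = 747
accession 9: 747 + 96 = 843
accession 10: 843 + 96 = 939
accession 11: 939 + 96 = 1035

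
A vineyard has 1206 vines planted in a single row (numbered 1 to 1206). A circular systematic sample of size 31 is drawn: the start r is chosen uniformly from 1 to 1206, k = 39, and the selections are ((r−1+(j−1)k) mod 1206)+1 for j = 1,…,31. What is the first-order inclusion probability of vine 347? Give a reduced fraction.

31/1206

For each position j, as r ranges over 1…1206 the j-th selection hits every vine exactly once, so vine 347 is selected for exactly 31 of the 1206 starts.
Inclusion probability = 31/1206.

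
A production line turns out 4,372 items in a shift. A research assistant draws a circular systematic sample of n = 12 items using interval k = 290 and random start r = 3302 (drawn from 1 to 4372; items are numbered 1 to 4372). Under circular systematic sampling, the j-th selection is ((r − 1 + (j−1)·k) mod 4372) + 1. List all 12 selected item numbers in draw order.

3302, 3592, 3882, 4172, 90, 380, 670, 960, 1250, 1540, 1830, 2120

Selection 1: 3302
Selection 2: 3302 + 290 = 3592
Selection 3: 3592 + 290 = 3882
Selection 4: 3882 + 290 = 4172
Selection 5: 4172 + 290 = 4462 → 4462 − 4372 = 90
Selection 6: 90 + 290 = 380
Selection 7: 380 + 290 = 670
Selection 8: 670 + 290 = 960
Selection 9: 960 + 290 = 1250
Selection 10: 1250 + 290 = 1540
Selection 11: 1540 + 290 = 1830
Selection 12: 1830 + 290 = 2120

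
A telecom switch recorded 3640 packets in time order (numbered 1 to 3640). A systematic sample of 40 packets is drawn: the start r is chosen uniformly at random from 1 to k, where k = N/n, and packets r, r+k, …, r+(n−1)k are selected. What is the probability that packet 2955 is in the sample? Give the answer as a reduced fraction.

k = 3640/40 = 91.
Packet 2955 is selected iff r ≡ 2955 (mod 91); exactly one such r in {1,…,91}.
Inclusion probability = 1/91.

1/91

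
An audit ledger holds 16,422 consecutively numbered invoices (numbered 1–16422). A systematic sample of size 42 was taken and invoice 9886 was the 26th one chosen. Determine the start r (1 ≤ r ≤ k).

111

k = 16422/42 = 391
r = 9886 − (26−1)×391 = 9886 − 9775 = 111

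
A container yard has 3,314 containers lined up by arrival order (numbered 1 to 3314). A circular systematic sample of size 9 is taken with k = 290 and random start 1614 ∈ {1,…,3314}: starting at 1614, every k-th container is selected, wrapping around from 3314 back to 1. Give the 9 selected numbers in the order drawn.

1614, 1904, 2194, 2484, 2774, 3064, 40, 330, 620

Selection 1: 1614
Selection 2: 1614 + 290 = 1904
Selection 3: 1904 + 290 = 2194
Selection 4: 2194 + 290 = 2484
Selection 5: 2484 + 290 = 2774
Selection 6: 2774 + 290 = 3064
Selection 7: 3064 + 290 = 3354 → 3354 − 3314 = 40
Selection 8: 40 + 290 = 330
Selection 9: 330 + 290 = 620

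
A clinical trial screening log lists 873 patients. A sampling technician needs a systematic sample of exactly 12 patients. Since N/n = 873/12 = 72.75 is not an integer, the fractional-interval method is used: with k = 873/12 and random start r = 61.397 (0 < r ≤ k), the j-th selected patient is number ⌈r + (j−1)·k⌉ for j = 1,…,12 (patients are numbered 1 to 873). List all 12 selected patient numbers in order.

62, 135, 207, 280, 353, 426, 498, 571, 644, 717, 789, 862

j=1: r + 0k = 61.397 → ⌈·⌉ = 62
j=2: r + 1k = 134.147 → ⌈·⌉ = 135
j=3: r + 2k = 206.897 → ⌈·⌉ = 207
j=4: r + 3k = 279.647 → ⌈·⌉ = 280
j=5: r + 4k = 352.397 → ⌈·⌉ = 353
j=6: r + 5k = 425.147 → ⌈·⌉ = 426
j=7: r + 6k = 497.897 → ⌈·⌉ = 498
j=8: r + 7k = 570.647 → ⌈·⌉ = 571
j=9: r + 8k = 643.397 → ⌈·⌉ = 644
j=10: r + 9k = 716.147 → ⌈·⌉ = 717
j=11: r + 10k = 788.897 → ⌈·⌉ = 789
j=12: r + 11k = 861.647 → ⌈·⌉ = 862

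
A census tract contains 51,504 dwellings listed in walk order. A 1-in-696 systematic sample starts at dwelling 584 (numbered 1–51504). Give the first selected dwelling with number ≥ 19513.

20072

k = 696
Steps past start: ⌈(19513 − 584)/696⌉ = ⌈18929/696⌉ = 28
Selected dwelling: 584 + 28×696 = 20072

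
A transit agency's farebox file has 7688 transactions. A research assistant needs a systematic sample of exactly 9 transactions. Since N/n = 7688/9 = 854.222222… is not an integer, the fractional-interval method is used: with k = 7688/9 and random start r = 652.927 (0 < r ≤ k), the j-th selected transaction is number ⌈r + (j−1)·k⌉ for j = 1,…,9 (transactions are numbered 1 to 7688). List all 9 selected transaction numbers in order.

653, 1508, 2362, 3216, 4070, 4925, 5779, 6633, 7487

j=1: r + 0k = 652.927 → ⌈·⌉ = 653
j=2: r + 1k = 1507.149222… → ⌈·⌉ = 1508
j=3: r + 2k = 2361.371444… → ⌈·⌉ = 2362
j=4: r + 3k = 3215.593666… → ⌈·⌉ = 3216
j=5: r + 4k = 4069.815888… → ⌈·⌉ = 4070
j=6: r + 5k = 4924.038111… → ⌈·⌉ = 4925
j=7: r + 6k = 5778.260333… → ⌈·⌉ = 5779
j=8: r + 7k = 6632.482555… → ⌈·⌉ = 6633
j=9: r + 8k = 7486.704777… → ⌈·⌉ = 7487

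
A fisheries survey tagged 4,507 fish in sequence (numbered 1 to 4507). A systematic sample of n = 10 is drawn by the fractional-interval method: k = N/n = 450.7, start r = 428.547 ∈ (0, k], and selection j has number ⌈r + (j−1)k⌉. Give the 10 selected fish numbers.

j=1: r + 0k = 428.547 → ⌈·⌉ = 429
j=2: r + 1k = 879.247 → ⌈·⌉ = 880
j=3: r + 2k = 1329.947 → ⌈·⌉ = 1330
j=4: r + 3k = 1780.647 → ⌈·⌉ = 1781
j=5: r + 4k = 2231.347 → ⌈·⌉ = 2232
j=6: r + 5k = 2682.047 → ⌈·⌉ = 2683
j=7: r + 6k = 3132.747 → ⌈·⌉ = 3133
j=8: r + 7k = 3583.447 → ⌈·⌉ = 3584
j=9: r + 8k = 4034.147 → ⌈·⌉ = 4035
j=10: r + 9k = 4484.847 → ⌈·⌉ = 4485

429, 880, 1330, 1781, 2232, 2683, 3133, 3584, 4035, 4485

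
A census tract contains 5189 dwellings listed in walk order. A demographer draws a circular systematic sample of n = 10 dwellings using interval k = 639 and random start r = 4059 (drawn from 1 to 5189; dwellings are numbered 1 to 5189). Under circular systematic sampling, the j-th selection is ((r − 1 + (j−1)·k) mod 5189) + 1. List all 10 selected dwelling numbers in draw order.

Selection 1: 4059
Selection 2: 4059 + 639 = 4698
Selection 3: 4698 + 639 = 5337 → 5337 − 5189 = 148
Selection 4: 148 + 639 = 787
Selection 5: 787 + 639 = 1426
Selection 6: 1426 + 639 = 2065
Selection 7: 2065 + 639 = 2704
Selection 8: 2704 + 639 = 3343
Selection 9: 3343 + 639 = 3982
Selection 10: 3982 + 639 = 4621

4059, 4698, 148, 787, 1426, 2065, 2704, 3343, 3982, 4621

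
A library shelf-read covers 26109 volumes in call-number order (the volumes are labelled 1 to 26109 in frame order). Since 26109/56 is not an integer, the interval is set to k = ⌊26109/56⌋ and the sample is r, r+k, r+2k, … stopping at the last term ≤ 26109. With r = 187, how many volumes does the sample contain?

k = ⌊26109/56⌋ = 466
Achieved size = ⌊(26109 − 187)/466⌋ + 1 = ⌊25922/466⌋ + 1 = 55 + 1 = 56
(last selection: 187 + 55×466 = 25817 ≤ 26109; next would be 26283 > 26109)

56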